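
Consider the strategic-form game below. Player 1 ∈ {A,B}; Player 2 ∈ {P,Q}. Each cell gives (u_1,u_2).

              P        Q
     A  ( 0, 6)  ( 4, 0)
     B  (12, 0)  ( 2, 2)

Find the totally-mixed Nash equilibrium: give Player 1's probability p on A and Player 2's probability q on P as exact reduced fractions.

P1 indiff ⇒ q·0+(1-q)·4 = q·12+(1-q)·2 ⇒ q(-12) = (1-q)(-2) ⇒ q = 1/7
P2 indiff ⇒ p·6+(1-p)·0 = p·0+(1-p)·2 ⇒ p(6) = (1-p)(2) ⇒ p = 1/4

p=1/4, q=1/7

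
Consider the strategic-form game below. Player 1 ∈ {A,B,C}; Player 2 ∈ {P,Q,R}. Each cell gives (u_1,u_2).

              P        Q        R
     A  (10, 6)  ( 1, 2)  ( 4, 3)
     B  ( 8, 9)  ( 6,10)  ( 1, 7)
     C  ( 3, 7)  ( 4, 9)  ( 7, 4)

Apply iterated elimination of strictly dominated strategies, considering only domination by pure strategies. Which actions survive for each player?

Survivors P1:{A,B} P2:{P,Q}

P2 drop R (P beats it: A:6>3 B:9>7 C:7>4)
P1 drop C (B beats it: P:8>3 Q:6>4)
P1→{A,B} P2→{P,Q}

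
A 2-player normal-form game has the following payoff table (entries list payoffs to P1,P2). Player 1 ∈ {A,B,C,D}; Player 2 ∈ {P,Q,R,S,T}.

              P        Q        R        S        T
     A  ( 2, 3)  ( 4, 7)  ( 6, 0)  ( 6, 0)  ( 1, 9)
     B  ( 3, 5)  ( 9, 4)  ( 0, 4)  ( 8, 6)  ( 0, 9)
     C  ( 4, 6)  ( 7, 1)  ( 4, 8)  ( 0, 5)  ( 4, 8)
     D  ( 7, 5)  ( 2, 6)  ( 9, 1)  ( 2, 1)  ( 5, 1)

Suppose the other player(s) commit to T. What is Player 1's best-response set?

BR_1 = {D}

u_1(A vs T) = 1
u_1(B vs T) = 0
u_1(C vs T) = 4
u_1(D vs T) = 5
max payoff 5 at {D}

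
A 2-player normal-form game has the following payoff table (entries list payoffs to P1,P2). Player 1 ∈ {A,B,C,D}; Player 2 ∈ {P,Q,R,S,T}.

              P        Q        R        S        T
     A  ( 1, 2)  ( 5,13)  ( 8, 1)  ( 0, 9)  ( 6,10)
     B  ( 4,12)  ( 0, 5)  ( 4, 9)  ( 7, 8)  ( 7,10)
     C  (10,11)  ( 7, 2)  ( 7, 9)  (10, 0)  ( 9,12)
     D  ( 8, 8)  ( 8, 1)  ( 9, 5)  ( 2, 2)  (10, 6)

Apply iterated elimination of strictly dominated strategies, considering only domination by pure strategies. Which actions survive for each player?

P1 drop A (D beats it: P:8>1 Q:8>5 R:9>8 S:2>0 T:10>6)
P1 drop B (C beats it: P:10>4 Q:7>0 R:7>4 S:10>7 T:9>7)
P2 drop Q (P beats it: C:11>2 D:8>1)
P2 drop R (P beats it: C:11>9 D:8>5)
P2 drop S (P beats it: C:11>0 D:8>2)
P1→{C,D} P2→{P,T}

Survivors P1:{C,D} P2:{P,T}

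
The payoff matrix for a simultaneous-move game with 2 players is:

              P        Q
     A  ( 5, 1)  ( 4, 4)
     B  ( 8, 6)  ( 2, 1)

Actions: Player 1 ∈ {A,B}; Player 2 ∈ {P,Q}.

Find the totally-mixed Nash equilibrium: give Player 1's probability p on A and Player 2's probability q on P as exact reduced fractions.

P1 indiff ⇒ q·5+(1-q)·4 = q·8+(1-q)·2 ⇒ q(-3) = (1-q)(-2) ⇒ q = 2/5
P2 indiff ⇒ p·1+(1-p)·6 = p·4+(1-p)·1 ⇒ p(-3) = (1-p)(-5) ⇒ p = 5/8

(p,q) = (5/8, 2/5)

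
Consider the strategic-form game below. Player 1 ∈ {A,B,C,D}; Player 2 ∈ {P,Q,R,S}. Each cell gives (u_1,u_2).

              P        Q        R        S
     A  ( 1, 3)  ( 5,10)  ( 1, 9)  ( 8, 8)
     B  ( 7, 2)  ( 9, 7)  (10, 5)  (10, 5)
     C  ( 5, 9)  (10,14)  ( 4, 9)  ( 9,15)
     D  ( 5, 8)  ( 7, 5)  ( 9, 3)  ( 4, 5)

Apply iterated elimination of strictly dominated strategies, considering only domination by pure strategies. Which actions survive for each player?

P1 drop A (B beats it: P:7>1 Q:9>5 R:10>1 S:10>8)
P1 drop D (B beats it: P:7>5 Q:9>7 R:10>9 S:10>4)
P2 drop P (Q beats it: B:7>2 C:14>9)
P2 drop R (Q beats it: B:7>5 C:14>9)
P1→{B,C} P2→{Q,S}

Remaining: P1:{B,C} P2:{Q,S}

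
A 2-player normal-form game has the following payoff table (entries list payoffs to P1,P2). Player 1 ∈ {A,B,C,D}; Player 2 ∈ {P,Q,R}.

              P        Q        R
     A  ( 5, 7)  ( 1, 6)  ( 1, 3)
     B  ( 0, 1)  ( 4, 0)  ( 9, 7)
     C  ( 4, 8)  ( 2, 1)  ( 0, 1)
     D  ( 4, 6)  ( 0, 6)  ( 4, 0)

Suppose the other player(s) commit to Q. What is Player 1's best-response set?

P1 best: {B}

u_1(A vs Q) = 1
u_1(B vs Q) = 4
u_1(C vs Q) = 2
u_1(D vs Q) = 0
max payoff 4 at {B}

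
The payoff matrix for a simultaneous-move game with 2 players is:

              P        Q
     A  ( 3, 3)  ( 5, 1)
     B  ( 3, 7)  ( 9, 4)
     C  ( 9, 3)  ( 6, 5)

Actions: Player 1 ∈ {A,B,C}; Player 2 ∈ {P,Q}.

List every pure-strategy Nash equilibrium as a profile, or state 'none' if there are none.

No pure NE.

(A,P): not NE [P1→C gives 9>3]
(A,Q): not NE [P1→B gives 9>5; P2→P gives 3>1]
(B,P): not NE [P1→C gives 9>3]
(B,Q): not NE [P2→P gives 7>4]
(C,P): not NE [P2→Q gives 5>3]
(C,Q): not NE [P1→B gives 9>6]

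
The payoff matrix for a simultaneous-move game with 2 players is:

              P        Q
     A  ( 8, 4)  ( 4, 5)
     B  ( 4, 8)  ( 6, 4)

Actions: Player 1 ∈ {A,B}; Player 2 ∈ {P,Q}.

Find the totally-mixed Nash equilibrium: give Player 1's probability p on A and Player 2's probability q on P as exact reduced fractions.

P1 mixes 4/5 on A; P2 mixes 1/3 on P

P1 indiff ⇒ q·8+(1-q)·4 = q·4+(1-q)·6 ⇒ q(4) = (1-q)(2) ⇒ q = 1/3
P2 indiff ⇒ p·4+(1-p)·8 = p·5+(1-p)·4 ⇒ p(-1) = (1-p)(-4) ⇒ p = 4/5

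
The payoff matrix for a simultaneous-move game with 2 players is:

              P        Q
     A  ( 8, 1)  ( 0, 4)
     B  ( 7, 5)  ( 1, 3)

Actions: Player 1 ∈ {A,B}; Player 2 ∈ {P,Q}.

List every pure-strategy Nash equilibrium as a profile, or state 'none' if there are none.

Equilibria: none

(A,P): not NE [P2→Q gives 4>1]
(A,Q): not NE [P1→B gives 1>0]
(B,P): not NE [P1→A gives 8>7]
(B,Q): not NE [P2→P gives 5>3]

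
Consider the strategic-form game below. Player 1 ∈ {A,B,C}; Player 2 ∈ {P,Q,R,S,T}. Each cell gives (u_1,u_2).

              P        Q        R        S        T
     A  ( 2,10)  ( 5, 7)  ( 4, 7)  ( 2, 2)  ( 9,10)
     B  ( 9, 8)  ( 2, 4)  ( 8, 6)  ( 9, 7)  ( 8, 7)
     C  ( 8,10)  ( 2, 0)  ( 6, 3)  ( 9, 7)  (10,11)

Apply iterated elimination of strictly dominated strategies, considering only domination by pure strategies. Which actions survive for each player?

Remaining: P1:{B,C} P2:{P,T}

P2 drop Q (P beats it: A:10>7 B:8>4 C:10>0)
P1 drop A (C beats it: P:8>2 R:6>4 S:9>2 T:10>9)
P2 drop R (P beats it: B:8>6 C:10>3)
P2 drop S (P beats it: B:8>7 C:10>7)
P1→{B,C} P2→{P,T}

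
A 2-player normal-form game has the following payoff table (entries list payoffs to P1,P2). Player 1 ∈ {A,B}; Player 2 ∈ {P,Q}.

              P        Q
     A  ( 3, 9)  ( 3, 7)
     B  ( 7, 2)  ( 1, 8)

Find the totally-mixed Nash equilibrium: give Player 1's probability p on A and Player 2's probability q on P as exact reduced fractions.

P1 indiff ⇒ q·3+(1-q)·3 = q·7+(1-q)·1 ⇒ q(-4) = (1-q)(-2) ⇒ q = 1/3
P2 indiff ⇒ p·9+(1-p)·2 = p·7+(1-p)·8 ⇒ p(2) = (1-p)(6) ⇒ p = 3/4

P1 mixes 3/4 on A; P2 mixes 1/3 on P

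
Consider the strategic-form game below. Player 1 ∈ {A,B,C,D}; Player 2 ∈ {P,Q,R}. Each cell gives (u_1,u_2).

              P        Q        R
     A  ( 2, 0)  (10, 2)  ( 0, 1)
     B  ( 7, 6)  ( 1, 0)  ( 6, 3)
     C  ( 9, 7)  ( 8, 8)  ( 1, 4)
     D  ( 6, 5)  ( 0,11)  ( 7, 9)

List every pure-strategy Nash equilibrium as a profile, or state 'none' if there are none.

(A,P): not NE [P1→C gives 9>2; P2→Q gives 2>0]
(A,Q): NE
(A,R): not NE [P1→D gives 7>0; P2→Q gives 2>1]
(B,P): not NE [P1→C gives 9>7]
(B,Q): not NE [P1→A gives 10>1; P2→P gives 6>0]
(B,R): not NE [P1→D gives 7>6; P2→P gives 6>3]
(C,P): not NE [P2→Q gives 8>7]
(C,Q): not NE [P1→A gives 10>8]
(C,R): not NE [P1→D gives 7>1; P2→Q gives 8>4]
(D,P): not NE [P1→C gives 9>6; P2→Q gives 11>5]
(D,Q): not NE [P1→A gives 10>0]
(D,R): not NE [P2→Q gives 11>9]

Nash profiles: (A,Q)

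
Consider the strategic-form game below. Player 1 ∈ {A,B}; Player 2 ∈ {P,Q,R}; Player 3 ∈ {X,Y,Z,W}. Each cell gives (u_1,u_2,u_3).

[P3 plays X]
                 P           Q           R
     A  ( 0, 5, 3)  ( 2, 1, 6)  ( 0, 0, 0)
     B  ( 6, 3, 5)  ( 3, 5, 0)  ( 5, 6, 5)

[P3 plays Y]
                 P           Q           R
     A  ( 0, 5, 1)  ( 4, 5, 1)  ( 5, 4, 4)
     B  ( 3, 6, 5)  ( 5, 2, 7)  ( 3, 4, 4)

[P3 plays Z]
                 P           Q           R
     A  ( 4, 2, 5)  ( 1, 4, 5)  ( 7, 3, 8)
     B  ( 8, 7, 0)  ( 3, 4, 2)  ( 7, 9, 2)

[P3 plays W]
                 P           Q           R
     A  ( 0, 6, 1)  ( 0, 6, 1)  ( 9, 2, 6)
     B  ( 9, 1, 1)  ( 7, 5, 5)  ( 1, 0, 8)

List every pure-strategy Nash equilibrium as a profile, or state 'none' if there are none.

PSNE = {(B,P,Y)}

(A,P,X): not NE [P1→B gives 6>0; P3→Z gives 5>3]
(A,P,Y): not NE [P1→B gives 3>0; P3→Z gives 5>1]
(A,P,Z): not NE [P1→B gives 8>4; P2→Q gives 4>2]
(A,P,W): not NE [P1→B gives 9>0; P3→Z gives 5>1]
(A,Q,X): not NE [P1→B gives 3>2; P2→P gives 5>1]
(A,Q,Y): not NE [P1→B gives 5>4; P3→X gives 6>1]
(A,Q,Z): not NE [P1→B gives 3>1; P3→X gives 6>5]
(A,Q,W): not NE [P1→B gives 7>0; P3→X gives 6>1]
(A,R,X): not NE [P1→B gives 5>0; P2→P gives 5>0; P3→Z gives 8>0]
(A,R,Y): not NE [P2→Q gives 5>4; P3→Z gives 8>4]
(A,R,Z): not NE [P2→Q gives 4>3]
(A,R,W): not NE [P2→Q gives 6>2; P3→Z gives 8>6]
(B,P,X): not NE [P2→R gives 6>3]
(B,P,Y): NE
(B,P,Z): not NE [P2→R gives 9>7; P3→Y gives 5>0]
(B,P,W): not NE [P2→Q gives 5>1; P3→Y gives 5>1]
(B,Q,X): not NE [P2→R gives 6>5; P3→Y gives 7>0]
(B,Q,Y): not NE [P2→P gives 6>2]
(B,Q,Z): not NE [P2→R gives 9>4; P3→Y gives 7>2]
(B,Q,W): not NE [P3→Y gives 7>5]
(B,R,X): not NE [P3→W gives 8>5]
(B,R,Y): not NE [P1→A gives 5>3; P2→P gives 6>4; P3→W gives 8>4]
(B,R,Z): not NE [P3→W gives 8>2]
(B,R,W): not NE [P1→A gives 9>1; P2→Q gives 5>0]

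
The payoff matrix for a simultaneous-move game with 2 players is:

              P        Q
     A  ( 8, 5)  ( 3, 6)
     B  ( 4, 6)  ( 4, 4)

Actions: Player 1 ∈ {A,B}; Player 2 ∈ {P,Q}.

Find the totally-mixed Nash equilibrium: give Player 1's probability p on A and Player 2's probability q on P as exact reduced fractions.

P1 indiff ⇒ q·8+(1-q)·3 = q·4+(1-q)·4 ⇒ q(4) = (1-q)(1) ⇒ q = 1/5
P2 indiff ⇒ p·5+(1-p)·6 = p·6+(1-p)·4 ⇒ p(-1) = (1-p)(-2) ⇒ p = 2/3

P1 mixes 2/3 on A; P2 mixes 1/5 on P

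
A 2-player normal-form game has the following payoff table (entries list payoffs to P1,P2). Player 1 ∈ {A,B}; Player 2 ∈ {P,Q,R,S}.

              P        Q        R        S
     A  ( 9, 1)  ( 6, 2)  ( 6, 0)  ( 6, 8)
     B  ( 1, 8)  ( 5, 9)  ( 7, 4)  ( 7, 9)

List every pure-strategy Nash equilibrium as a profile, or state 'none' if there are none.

(A,P): not NE [P2→S gives 8>1]
(A,Q): not NE [P2→S gives 8>2]
(A,R): not NE [P1→B gives 7>6; P2→S gives 8>0]
(A,S): not NE [P1→B gives 7>6]
(B,P): not NE [P1→A gives 9>1; P2→S gives 9>8]
(B,Q): not NE [P1→A gives 6>5]
(B,R): not NE [P2→S gives 9>4]
(B,S): NE

PSNE = {(B,S)}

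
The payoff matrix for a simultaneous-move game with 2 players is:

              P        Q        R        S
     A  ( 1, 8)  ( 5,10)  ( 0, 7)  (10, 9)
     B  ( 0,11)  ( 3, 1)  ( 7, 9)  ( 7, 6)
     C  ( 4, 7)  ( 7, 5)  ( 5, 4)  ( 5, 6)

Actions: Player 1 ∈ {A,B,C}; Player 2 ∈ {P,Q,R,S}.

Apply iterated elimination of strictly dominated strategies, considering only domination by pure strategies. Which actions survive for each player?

P2 drop R (P beats it: A:8>7 B:11>9 C:7>4)
P1 drop B (A beats it: P:1>0 Q:5>3 S:10>7)
P1→{A,C} P2→{P,Q,S}

Remaining: P1:{A,C} P2:{P,Q,S}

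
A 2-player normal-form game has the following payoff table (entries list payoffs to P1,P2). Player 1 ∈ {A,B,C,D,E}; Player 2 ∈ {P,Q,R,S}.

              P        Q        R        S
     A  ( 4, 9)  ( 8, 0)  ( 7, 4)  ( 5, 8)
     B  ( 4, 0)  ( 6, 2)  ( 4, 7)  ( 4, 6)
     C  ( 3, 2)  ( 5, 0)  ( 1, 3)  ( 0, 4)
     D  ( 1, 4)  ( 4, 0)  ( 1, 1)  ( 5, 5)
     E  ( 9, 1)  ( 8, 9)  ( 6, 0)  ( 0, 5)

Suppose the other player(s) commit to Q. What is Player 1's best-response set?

u_1(A vs Q) = 8
u_1(B vs Q) = 6
u_1(C vs Q) = 5
u_1(D vs Q) = 4
u_1(E vs Q) = 8
max payoff 8 at {A,E}

argmax u_1 = {A,E}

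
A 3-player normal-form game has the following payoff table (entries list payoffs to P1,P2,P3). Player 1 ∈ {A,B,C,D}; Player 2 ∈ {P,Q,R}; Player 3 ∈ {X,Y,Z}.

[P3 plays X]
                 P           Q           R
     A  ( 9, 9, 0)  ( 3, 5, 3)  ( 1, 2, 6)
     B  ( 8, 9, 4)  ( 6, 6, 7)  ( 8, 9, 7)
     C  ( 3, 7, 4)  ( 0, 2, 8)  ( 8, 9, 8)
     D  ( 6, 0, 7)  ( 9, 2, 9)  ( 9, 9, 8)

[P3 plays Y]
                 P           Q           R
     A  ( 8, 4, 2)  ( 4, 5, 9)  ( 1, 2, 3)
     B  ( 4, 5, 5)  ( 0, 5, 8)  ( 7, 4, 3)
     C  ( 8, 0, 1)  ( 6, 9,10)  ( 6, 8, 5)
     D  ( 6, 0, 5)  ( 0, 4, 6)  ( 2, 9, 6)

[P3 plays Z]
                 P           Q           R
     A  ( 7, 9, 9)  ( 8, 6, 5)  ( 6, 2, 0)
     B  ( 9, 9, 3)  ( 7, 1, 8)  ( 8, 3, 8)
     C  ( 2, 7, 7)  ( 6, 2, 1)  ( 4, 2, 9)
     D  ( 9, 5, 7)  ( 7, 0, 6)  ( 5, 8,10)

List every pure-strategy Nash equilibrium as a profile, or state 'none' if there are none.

(A,P,X): not NE [P3→Z gives 9>0]
(A,P,Y): not NE [P2→Q gives 5>4; P3→Z gives 9>2]
(A,P,Z): not NE [P1→D gives 9>7]
(A,Q,X): not NE [P1→D gives 9>3; P2→P gives 9>5; P3→Y gives 9>3]
(A,Q,Y): not NE [P1→C gives 6>4]
(A,Q,Z): not NE [P2→P gives 9>6; P3→Y gives 9>5]
(A,R,X): not NE [P1→D gives 9>1; P2→P gives 9>2]
(A,R,Y): not NE [P1→B gives 7>1; P2→Q gives 5>2; P3→X gives 6>3]
(A,R,Z): not NE [P1→B gives 8>6; P2→P gives 9>2; P3→X gives 6>0]
(B,P,X): not NE [P1→A gives 9>8; P3→Y gives 5>4]
(B,P,Y): not NE [P1→C gives 8>4]
(B,P,Z): not NE [P3→Y gives 5>3]
(B,Q,X): not NE [P1→D gives 9>6; P2→R gives 9>6; P3→Z gives 8>7]
(B,Q,Y): not NE [P1→C gives 6>0]
(B,Q,Z): not NE [P1→A gives 8>7; P2→P gives 9>1]
(B,R,X): not NE [P1→D gives 9>8; P3→Z gives 8>7]
(B,R,Y): not NE [P2→Q gives 5>4; P3→Z gives 8>3]
(B,R,Z): not NE [P2→P gives 9>3]
(C,P,X): not NE [P1→A gives 9>3; P2→R gives 9>7; P3→Z gives 7>4]
(C,P,Y): not NE [P2→Q gives 9>0; P3→Z gives 7>1]
(C,P,Z): not NE [P1→D gives 9>2]
(C,Q,X): not NE [P1→D gives 9>0; P2→R gives 9>2; P3→Y gives 10>8]
(C,Q,Y): NE
(C,Q,Z): not NE [P1→A gives 8>6; P2→P gives 7>2; P3→Y gives 10>1]
(C,R,X): not NE [P1→D gives 9>8; P3→Z gives 9>8]
(C,R,Y): not NE [P1→B gives 7>6; P2→Q gives 9>8; P3→Z gives 9>5]
(C,R,Z): not NE [P1→B gives 8>4; P2→P gives 7>2]
(D,P,X): not NE [P1→A gives 9>6; P2→R gives 9>0]
(D,P,Y): not NE [P1→C gives 8>6; P2→R gives 9>0; P3→Z gives 7>5]
(D,P,Z): not NE [P2→R gives 8>5]
(D,Q,X): not NE [P2→R gives 9>2]
(D,Q,Y): not NE [P1→C gives 6>0; P2→R gives 9>4; P3→X gives 9>6]
(D,Q,Z): not NE [P1→A gives 8>7; P2→R gives 8>0; P3→X gives 9>6]
(D,R,X): not NE [P3→Z gives 10>8]
(D,R,Y): not NE [P1→B gives 7>2; P3→Z gives 10>6]
(D,R,Z): not NE [P1→B gives 8>5]

NE set: (C,Q,Y)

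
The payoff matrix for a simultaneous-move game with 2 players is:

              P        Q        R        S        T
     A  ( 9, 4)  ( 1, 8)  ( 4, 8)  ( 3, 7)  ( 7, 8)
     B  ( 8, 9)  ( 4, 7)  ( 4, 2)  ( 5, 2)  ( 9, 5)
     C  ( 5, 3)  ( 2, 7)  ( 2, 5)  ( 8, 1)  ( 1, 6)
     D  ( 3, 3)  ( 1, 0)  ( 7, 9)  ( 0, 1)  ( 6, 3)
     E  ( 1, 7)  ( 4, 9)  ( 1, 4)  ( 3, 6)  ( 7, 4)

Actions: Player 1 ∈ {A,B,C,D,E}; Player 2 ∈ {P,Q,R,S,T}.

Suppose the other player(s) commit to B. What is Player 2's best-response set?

P2 best: {P}

u_2(P vs B) = 9
u_2(Q vs B) = 7
u_2(R vs B) = 2
u_2(S vs B) = 2
u_2(T vs B) = 5
max payoff 9 at {P}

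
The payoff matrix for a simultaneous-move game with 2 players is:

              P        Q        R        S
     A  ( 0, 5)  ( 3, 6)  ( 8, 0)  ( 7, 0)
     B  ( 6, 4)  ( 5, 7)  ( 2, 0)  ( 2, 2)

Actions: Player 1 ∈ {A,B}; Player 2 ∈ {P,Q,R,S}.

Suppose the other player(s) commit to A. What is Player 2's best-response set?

argmax u_2 = {Q}

u_2(P vs A) = 5
u_2(Q vs A) = 6
u_2(R vs A) = 0
u_2(S vs A) = 0
max payoff 6 at {Q}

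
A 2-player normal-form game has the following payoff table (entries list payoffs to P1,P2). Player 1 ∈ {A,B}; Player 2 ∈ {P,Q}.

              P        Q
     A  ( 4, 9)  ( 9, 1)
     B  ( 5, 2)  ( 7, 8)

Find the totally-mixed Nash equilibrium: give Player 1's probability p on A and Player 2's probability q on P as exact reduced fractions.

P1 indiff ⇒ q·4+(1-q)·9 = q·5+(1-q)·7 ⇒ q(-1) = (1-q)(-2) ⇒ q = 2/3
P2 indiff ⇒ p·9+(1-p)·2 = p·1+(1-p)·8 ⇒ p(8) = (1-p)(6) ⇒ p = 3/7

P1 mixes 3/7 on A; P2 mixes 2/3 on P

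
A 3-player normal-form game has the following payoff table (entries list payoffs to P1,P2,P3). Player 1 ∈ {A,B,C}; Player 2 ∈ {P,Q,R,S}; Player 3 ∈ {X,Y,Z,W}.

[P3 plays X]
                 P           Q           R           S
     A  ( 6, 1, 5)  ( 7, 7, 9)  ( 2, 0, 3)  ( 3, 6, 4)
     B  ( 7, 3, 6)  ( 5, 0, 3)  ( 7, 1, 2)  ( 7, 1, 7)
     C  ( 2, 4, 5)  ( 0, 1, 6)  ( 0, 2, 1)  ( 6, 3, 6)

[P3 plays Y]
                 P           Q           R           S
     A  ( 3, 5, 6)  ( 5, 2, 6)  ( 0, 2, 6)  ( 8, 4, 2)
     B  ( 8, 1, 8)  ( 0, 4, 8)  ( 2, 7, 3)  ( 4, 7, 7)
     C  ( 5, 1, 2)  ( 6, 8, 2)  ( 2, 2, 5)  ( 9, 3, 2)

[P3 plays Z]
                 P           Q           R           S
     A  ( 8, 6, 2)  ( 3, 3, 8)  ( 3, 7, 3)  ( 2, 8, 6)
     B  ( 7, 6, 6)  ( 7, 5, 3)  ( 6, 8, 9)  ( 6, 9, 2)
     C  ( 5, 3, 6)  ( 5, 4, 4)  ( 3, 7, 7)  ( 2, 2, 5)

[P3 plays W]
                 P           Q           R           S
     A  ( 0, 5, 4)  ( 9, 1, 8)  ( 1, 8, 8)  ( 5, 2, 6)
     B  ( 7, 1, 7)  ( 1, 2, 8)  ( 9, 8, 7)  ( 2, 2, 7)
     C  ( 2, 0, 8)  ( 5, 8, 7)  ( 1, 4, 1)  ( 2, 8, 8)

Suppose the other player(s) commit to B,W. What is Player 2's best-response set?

argmax u_2 = {R}

u_2(P vs B,W) = 1
u_2(Q vs B,W) = 2
u_2(R vs B,W) = 8
u_2(S vs B,W) = 2
max payoff 8 at {R}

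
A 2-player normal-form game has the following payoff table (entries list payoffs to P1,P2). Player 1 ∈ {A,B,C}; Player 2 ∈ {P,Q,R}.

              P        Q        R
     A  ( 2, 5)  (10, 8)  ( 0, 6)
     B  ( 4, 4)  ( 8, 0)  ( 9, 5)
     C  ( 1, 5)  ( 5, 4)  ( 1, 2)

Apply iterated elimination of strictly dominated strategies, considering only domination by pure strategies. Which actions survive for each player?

P1 drop C (B beats it: P:4>1 Q:8>5 R:9>1)
P2 drop P (R beats it: A:6>5 B:5>4)
P1→{A,B} P2→{Q,R}

Survivors P1:{A,B} P2:{Q,R}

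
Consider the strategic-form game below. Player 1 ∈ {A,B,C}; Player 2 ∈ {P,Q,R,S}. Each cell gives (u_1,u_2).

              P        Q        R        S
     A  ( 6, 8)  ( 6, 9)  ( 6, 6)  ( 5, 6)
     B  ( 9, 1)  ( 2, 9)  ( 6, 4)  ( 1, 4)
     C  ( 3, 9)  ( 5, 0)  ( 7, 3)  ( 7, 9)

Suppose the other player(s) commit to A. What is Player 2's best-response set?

u_2(P vs A) = 8
u_2(Q vs A) = 9
u_2(R vs A) = 6
u_2(S vs A) = 6
max payoff 9 at {Q}

argmax u_2 = {Q}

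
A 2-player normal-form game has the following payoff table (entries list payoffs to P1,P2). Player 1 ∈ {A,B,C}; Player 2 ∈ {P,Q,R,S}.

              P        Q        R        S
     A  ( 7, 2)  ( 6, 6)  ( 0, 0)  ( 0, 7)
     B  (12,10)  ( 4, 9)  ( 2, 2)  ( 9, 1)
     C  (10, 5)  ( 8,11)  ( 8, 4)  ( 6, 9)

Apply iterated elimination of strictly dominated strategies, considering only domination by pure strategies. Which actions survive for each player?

P1 drop A (C beats it: P:10>7 Q:8>6 R:8>0 S:6>0)
P2 drop R (P beats it: B:10>2 C:5>4)
P2 drop S (Q beats it: B:9>1 C:11>9)
P1→{B,C} P2→{P,Q}

IESDS → P1:{B,C} P2:{P,Q}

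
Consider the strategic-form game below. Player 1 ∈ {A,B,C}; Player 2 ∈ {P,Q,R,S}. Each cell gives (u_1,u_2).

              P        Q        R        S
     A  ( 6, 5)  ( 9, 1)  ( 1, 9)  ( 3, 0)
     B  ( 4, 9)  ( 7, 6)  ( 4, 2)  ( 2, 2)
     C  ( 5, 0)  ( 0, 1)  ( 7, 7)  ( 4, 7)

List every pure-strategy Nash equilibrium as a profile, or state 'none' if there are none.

Nash profiles: (C,R), (C,S)

(A,P): not NE [P2→R gives 9>5]
(A,Q): not NE [P2→R gives 9>1]
(A,R): not NE [P1→C gives 7>1]
(A,S): not NE [P1→C gives 4>3; P2→R gives 9>0]
(B,P): not NE [P1→A gives 6>4]
(B,Q): not NE [P1→A gives 9>7; P2→P gives 9>6]
(B,R): not NE [P1→C gives 7>4; P2→P gives 9>2]
(B,S): not NE [P1→C gives 4>2; P2→P gives 9>2]
(C,P): not NE [P1→A gives 6>5; P2→S gives 7>0]
(C,Q): not NE [P1→A gives 9>0; P2→S gives 7>1]
(C,R): NE
(C,S): NE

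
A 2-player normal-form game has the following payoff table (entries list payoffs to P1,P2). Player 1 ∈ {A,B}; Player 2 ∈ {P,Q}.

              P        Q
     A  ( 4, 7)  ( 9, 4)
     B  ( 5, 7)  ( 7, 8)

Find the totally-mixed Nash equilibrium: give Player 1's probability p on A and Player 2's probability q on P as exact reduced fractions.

P1 mixes 1/4 on A; P2 mixes 2/3 on P

P1 indiff ⇒ q·4+(1-q)·9 = q·5+(1-q)·7 ⇒ q(-1) = (1-q)(-2) ⇒ q = 2/3
P2 indiff ⇒ p·7+(1-p)·7 = p·4+(1-p)·8 ⇒ p(3) = (1-p)(1) ⇒ p = 1/4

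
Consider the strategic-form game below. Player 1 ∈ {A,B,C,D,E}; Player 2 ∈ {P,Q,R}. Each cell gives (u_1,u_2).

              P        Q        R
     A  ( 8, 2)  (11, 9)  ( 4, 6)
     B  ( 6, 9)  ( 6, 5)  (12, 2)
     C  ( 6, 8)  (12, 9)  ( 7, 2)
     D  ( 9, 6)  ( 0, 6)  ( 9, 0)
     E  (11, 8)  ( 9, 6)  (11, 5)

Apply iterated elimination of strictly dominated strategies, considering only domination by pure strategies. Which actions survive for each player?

P1 drop D (E beats it: P:11>9 Q:9>0 R:11>9)
P2 drop R (Q beats it: A:9>6 B:5>2 C:9>2 E:6>5)
P1 drop B (A beats it: P:8>6 Q:11>6)
P1→{A,C,E} P2→{P,Q}

Remaining: P1:{A,C,E} P2:{P,Q}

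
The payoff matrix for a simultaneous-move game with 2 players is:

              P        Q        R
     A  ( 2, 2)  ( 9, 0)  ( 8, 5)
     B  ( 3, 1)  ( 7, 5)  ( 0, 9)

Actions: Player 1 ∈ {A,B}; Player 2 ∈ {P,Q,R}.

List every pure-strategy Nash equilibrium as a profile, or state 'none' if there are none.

(A,P): not NE [P1→B gives 3>2; P2→R gives 5>2]
(A,Q): not NE [P2→R gives 5>0]
(A,R): NE
(B,P): not NE [P2→R gives 9>1]
(B,Q): not NE [P1→A gives 9>7; P2→R gives 9>5]
(B,R): not NE [P1→A gives 8>0]

NE set: (A,R)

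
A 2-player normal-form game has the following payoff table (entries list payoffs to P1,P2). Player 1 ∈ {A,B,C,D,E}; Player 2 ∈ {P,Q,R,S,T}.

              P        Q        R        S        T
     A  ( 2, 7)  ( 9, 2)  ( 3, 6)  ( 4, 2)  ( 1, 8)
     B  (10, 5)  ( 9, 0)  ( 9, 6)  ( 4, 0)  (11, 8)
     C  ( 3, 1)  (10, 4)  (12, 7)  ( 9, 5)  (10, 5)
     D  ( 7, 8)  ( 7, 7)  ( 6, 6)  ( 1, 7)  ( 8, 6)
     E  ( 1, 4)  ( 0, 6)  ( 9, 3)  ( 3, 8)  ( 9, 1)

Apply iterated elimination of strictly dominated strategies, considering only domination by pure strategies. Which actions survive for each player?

P1 drop A (C beats it: P:3>2 Q:10>9 R:12>3 S:9>4 T:10>1)
P1 drop D (B beats it: P:10>7 Q:9>7 R:9>6 S:4>1 T:11>8)
P1 drop E (C beats it: P:3>1 Q:10>0 R:12>9 S:9>3 T:10>9)
P2 drop P (R beats it: B:6>5 C:7>1)
P2 drop Q (R beats it: B:6>0 C:7>4)
P2 drop S (R beats it: B:6>0 C:7>5)
P1→{B,C} P2→{R,T}

IESDS → P1:{B,C} P2:{R,T}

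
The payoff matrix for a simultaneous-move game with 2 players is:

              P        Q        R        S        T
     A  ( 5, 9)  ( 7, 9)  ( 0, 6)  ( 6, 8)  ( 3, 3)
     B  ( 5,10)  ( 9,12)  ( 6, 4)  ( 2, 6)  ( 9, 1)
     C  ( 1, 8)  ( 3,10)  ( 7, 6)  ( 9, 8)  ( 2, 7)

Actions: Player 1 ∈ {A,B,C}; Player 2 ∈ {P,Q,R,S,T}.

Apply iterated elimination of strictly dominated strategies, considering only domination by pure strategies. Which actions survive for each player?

P2 drop R (P beats it: A:9>6 B:10>4 C:8>6)
P2 drop S (Q beats it: A:9>8 B:12>6 C:10>8)
P1 drop C (A beats it: P:5>1 Q:7>3 T:3>2)
P2 drop T (P beats it: A:9>3 B:10>1)
P1→{A,B} P2→{P,Q}

Remaining: P1:{A,B} P2:{P,Q}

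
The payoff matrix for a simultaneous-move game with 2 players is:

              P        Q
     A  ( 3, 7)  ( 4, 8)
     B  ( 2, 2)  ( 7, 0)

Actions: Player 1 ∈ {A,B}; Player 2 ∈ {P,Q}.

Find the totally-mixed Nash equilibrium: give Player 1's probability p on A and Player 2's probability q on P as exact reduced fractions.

P1 indiff ⇒ q·3+(1-q)·4 = q·2+(1-q)·7 ⇒ q(1) = (1-q)(3) ⇒ q = 3/4
P2 indiff ⇒ p·7+(1-p)·2 = p·8+(1-p)·0 ⇒ p(-1) = (1-p)(-2) ⇒ p = 2/3

p=2/3, q=3/4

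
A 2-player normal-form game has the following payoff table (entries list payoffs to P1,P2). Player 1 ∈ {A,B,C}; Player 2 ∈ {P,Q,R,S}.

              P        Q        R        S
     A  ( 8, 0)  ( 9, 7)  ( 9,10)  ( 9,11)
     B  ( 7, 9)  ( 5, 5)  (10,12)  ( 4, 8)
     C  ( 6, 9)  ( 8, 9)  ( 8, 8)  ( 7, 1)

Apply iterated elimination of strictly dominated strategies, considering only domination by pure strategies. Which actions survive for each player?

Remaining: P1:{A,B} P2:{R,S}

P1 drop C (A beats it: P:8>6 Q:9>8 R:9>8 S:9>7)
P2 drop P (R beats it: A:10>0 B:12>9)
P2 drop Q (R beats it: A:10>7 B:12>5)
P1→{A,B} P2→{R,S}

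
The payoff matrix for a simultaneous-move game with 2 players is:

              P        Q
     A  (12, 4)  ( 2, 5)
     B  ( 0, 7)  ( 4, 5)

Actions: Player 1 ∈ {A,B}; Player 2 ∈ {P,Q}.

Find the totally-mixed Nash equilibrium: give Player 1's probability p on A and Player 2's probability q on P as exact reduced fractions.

P1 indiff ⇒ q·12+(1-q)·2 = q·0+(1-q)·4 ⇒ q(12) = (1-q)(2) ⇒ q = 1/7
P2 indiff ⇒ p·4+(1-p)·7 = p·5+(1-p)·5 ⇒ p(-1) = (1-p)(-2) ⇒ p = 2/3

(p,q) = (2/3, 1/7)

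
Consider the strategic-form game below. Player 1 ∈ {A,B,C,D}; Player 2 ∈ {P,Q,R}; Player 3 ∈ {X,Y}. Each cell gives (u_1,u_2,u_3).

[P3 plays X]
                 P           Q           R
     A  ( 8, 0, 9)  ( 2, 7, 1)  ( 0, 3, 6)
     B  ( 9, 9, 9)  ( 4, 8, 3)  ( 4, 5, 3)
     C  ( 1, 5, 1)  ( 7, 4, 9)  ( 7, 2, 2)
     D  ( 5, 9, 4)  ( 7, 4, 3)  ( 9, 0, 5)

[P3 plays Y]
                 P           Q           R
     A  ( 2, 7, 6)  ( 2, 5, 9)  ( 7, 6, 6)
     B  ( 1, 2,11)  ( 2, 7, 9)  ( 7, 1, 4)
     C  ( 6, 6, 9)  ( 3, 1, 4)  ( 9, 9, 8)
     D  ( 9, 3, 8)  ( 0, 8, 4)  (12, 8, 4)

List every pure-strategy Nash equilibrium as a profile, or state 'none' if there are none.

(A,P,X): not NE [P1→B gives 9>8; P2→Q gives 7>0]
(A,P,Y): not NE [P1→D gives 9>2; P3→X gives 9>6]
(A,Q,X): not NE [P1→D gives 7>2; P3→Y gives 9>1]
(A,Q,Y): not NE [P1→C gives 3>2; P2→P gives 7>5]
(A,R,X): not NE [P1→D gives 9>0; P2→Q gives 7>3]
(A,R,Y): not NE [P1→D gives 12>7; P2→P gives 7>6]
(B,P,X): not NE [P3→Y gives 11>9]
(B,P,Y): not NE [P1→D gives 9>1; P2→Q gives 7>2]
(B,Q,X): not NE [P1→D gives 7>4; P2→P gives 9>8; P3→Y gives 9>3]
(B,Q,Y): not NE [P1→C gives 3>2]
(B,R,X): not NE [P1→D gives 9>4; P2→P gives 9>5; P3→Y gives 4>3]
(B,R,Y): not NE [P1→D gives 12>7; P2→Q gives 7>1]
(C,P,X): not NE [P1→B gives 9>1; P3→Y gives 9>1]
(C,P,Y): not NE [P1→D gives 9>6; P2→R gives 9>6]
(C,Q,X): not NE [P2→P gives 5>4]
(C,Q,Y): not NE [P2→R gives 9>1; P3→X gives 9>4]
(C,R,X): not NE [P1→D gives 9>7; P2→P gives 5>2; P3→Y gives 8>2]
(C,R,Y): not NE [P1→D gives 12>9]
(D,P,X): not NE [P1→B gives 9>5; P3→Y gives 8>4]
(D,P,Y): not NE [P2→R gives 8>3]
(D,Q,X): not NE [P2→P gives 9>4; P3→Y gives 4>3]
(D,Q,Y): not NE [P1→C gives 3>0]
(D,R,X): not NE [P2→P gives 9>0]
(D,R,Y): not NE [P3→X gives 5>4]

PSNE: ∅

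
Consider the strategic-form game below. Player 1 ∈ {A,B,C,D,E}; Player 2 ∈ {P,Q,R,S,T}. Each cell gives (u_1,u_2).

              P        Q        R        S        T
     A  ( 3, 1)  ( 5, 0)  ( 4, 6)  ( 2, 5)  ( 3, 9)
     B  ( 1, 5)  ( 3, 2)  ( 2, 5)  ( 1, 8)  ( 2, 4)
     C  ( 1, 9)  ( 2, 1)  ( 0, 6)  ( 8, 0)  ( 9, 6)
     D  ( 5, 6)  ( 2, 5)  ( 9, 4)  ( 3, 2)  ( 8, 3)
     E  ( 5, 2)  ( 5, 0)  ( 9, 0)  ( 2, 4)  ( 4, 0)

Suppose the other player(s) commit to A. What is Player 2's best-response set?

argmax u_2 = {T}

u_2(P vs A) = 1
u_2(Q vs A) = 0
u_2(R vs A) = 6
u_2(S vs A) = 5
u_2(T vs A) = 9
max payoff 9 at {T}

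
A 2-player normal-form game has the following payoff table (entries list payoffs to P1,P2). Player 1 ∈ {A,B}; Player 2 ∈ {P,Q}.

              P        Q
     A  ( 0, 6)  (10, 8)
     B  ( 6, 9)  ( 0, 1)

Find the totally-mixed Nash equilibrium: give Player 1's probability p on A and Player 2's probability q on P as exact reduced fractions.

P1 mixes 4/5 on A; P2 mixes 5/8 on P

P1 indiff ⇒ q·0+(1-q)·10 = q·6+(1-q)·0 ⇒ q(-6) = (1-q)(-10) ⇒ q = 5/8
P2 indiff ⇒ p·6+(1-p)·9 = p·8+(1-p)·1 ⇒ p(-2) = (1-p)(-8) ⇒ p = 4/5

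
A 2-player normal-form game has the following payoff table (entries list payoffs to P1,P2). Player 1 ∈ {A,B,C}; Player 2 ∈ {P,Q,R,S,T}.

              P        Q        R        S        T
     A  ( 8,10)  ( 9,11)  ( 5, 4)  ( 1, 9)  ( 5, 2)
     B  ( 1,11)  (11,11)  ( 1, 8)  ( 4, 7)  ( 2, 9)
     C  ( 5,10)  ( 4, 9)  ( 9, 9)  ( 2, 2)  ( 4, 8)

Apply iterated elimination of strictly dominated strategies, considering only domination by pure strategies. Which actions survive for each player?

Remaining: P1:{A,B} P2:{P,Q}

P2 drop R (P beats it: A:10>4 B:11>8 C:10>9)
P2 drop S (P beats it: A:10>9 B:11>7 C:10>2)
P1 drop C (A beats it: P:8>5 Q:9>4 T:5>4)
P2 drop T (P beats it: A:10>2 B:11>9)
P1→{A,B} P2→{P,Q}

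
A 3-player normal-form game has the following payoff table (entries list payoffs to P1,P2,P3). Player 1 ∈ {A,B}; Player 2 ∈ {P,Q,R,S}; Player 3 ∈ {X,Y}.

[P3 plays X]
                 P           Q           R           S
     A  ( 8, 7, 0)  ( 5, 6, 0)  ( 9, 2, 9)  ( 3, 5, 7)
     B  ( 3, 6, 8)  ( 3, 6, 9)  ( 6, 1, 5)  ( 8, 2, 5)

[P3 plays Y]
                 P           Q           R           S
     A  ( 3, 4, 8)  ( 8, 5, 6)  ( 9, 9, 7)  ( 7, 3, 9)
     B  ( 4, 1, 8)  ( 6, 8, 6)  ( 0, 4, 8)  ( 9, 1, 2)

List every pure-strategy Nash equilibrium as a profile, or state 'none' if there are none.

(A,P,X): not NE [P3→Y gives 8>0]
(A,P,Y): not NE [P1→B gives 4>3; P2→R gives 9>4]
(A,Q,X): not NE [P2→P gives 7>6; P3→Y gives 6>0]
(A,Q,Y): not NE [P2→R gives 9>5]
(A,R,X): not NE [P2→P gives 7>2]
(A,R,Y): not NE [P3→X gives 9>7]
(A,S,X): not NE [P1→B gives 8>3; P2→P gives 7>5; P3→Y gives 9>7]
(A,S,Y): not NE [P1→B gives 9>7; P2→R gives 9>3]
(B,P,X): not NE [P1→A gives 8>3]
(B,P,Y): not NE [P2→Q gives 8>1]
(B,Q,X): not NE [P1→A gives 5>3]
(B,Q,Y): not NE [P1→A gives 8>6; P3→X gives 9>6]
(B,R,X): not NE [P1→A gives 9>6; P2→Q gives 6>1; P3→Y gives 8>5]
(B,R,Y): not NE [P1→A gives 9>0; P2→Q gives 8>4]
(B,S,X): not NE [P2→Q gives 6>2]
(B,S,Y): not NE [P2→Q gives 8>1; P3→X gives 5>2]

PSNE: ∅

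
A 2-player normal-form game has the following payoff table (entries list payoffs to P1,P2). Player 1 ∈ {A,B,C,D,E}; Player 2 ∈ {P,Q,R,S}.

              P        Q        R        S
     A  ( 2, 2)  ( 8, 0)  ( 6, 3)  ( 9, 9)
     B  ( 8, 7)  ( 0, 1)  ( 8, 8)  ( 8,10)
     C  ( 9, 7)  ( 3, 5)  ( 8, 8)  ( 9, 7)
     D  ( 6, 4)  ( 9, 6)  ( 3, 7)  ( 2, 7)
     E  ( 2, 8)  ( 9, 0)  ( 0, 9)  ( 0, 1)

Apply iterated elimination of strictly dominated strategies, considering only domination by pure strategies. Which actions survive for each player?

P2 drop P (R beats it: A:3>2 B:8>7 C:8>7 D:7>4 E:9>8)
P2 drop Q (R beats it: A:3>0 B:8>1 C:8>5 D:7>6 E:9>0)
P1 drop D (A beats it: R:6>3 S:9>2)
P1 drop E (A beats it: R:6>0 S:9>0)
P1→{A,B,C} P2→{R,S}

Survivors P1:{A,B,C} P2:{R,S}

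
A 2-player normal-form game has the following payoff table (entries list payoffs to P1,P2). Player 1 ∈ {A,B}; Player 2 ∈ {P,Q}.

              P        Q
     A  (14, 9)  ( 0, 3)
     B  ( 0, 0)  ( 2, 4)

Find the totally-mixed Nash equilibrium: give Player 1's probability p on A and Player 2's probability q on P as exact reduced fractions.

P1 indiff ⇒ q·14+(1-q)·0 = q·0+(1-q)·2 ⇒ q(14) = (1-q)(2) ⇒ q = 1/8
P2 indiff ⇒ p·9+(1-p)·0 = p·3+(1-p)·4 ⇒ p(6) = (1-p)(4) ⇒ p = 2/5

P1 mixes 2/5 on A; P2 mixes 1/8 on P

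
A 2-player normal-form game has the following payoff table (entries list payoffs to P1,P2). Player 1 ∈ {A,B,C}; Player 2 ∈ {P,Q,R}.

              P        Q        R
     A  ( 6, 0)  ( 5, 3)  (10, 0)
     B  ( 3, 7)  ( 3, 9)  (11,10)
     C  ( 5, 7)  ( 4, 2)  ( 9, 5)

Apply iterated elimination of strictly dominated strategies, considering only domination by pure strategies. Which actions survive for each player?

P1 drop C (A beats it: P:6>5 Q:5>4 R:10>9)
P2 drop P (Q beats it: A:3>0 B:9>7)
P1→{A,B} P2→{Q,R}

IESDS → P1:{A,B} P2:{Q,R}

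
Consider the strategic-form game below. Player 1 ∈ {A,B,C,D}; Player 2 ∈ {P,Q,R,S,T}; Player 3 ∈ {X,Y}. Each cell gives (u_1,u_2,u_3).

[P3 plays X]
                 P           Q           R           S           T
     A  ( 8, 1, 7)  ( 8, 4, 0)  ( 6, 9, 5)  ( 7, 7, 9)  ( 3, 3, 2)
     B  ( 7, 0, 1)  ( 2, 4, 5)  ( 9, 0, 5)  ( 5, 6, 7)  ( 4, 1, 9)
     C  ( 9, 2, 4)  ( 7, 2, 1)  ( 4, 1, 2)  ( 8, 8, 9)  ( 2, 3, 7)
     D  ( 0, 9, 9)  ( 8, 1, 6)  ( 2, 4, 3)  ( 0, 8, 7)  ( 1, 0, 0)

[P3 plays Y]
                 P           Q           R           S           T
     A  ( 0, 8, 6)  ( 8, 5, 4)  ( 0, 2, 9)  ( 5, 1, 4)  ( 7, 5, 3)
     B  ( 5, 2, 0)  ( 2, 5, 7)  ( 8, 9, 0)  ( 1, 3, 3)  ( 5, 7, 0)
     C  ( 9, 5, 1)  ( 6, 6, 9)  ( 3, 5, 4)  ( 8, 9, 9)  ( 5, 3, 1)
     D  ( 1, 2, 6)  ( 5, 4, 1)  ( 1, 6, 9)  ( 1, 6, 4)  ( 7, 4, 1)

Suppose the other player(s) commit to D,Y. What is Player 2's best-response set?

u_2(P vs D,Y) = 2
u_2(Q vs D,Y) = 4
u_2(R vs D,Y) = 6
u_2(S vs D,Y) = 6
u_2(T vs D,Y) = 4
max payoff 6 at {R,S}

BR_2 = {R,S}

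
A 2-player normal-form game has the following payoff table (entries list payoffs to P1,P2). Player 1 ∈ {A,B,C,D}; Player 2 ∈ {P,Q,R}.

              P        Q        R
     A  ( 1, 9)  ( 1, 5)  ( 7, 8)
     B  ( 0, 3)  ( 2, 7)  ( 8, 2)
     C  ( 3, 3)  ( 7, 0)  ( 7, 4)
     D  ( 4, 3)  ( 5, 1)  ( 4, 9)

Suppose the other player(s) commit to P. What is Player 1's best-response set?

P1 best: {D}

u_1(A vs P) = 1
u_1(B vs P) = 0
u_1(C vs P) = 3
u_1(D vs P) = 4
max payoff 4 at {D}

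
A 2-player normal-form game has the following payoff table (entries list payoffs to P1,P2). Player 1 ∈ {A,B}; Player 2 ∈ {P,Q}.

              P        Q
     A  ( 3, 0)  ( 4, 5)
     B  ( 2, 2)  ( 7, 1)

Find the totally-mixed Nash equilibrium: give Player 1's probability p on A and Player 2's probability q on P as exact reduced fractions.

P1 indiff ⇒ q·3+(1-q)·4 = q·2+(1-q)·7 ⇒ q(1) = (1-q)(3) ⇒ q = 3/4
P2 indiff ⇒ p·0+(1-p)·2 = p·5+(1-p)·1 ⇒ p(-5) = (1-p)(-1) ⇒ p = 1/6

P1 mixes 1/6 on A; P2 mixes 3/4 on P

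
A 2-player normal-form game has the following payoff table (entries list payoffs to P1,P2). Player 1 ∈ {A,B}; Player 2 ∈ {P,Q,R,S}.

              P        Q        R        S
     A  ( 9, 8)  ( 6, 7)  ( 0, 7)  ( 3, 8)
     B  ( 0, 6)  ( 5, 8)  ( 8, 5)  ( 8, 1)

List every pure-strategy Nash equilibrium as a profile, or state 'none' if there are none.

PSNE = {(A,P)}

(A,P): NE
(A,Q): not NE [P2→S gives 8>7]
(A,R): not NE [P1→B gives 8>0; P2→S gives 8>7]
(A,S): not NE [P1→B gives 8>3]
(B,P): not NE [P1→A gives 9>0; P2→Q gives 8>6]
(B,Q): not NE [P1→A gives 6>5]
(B,R): not NE [P2→Q gives 8>5]
(B,S): not NE [P2→Q gives 8>1]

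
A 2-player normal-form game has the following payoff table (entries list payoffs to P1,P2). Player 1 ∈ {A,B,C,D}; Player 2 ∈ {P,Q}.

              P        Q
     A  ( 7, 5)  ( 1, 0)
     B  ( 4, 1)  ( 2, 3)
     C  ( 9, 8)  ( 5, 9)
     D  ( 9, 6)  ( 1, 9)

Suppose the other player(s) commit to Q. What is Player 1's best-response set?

u_1(A vs Q) = 1
u_1(B vs Q) = 2
u_1(C vs Q) = 5
u_1(D vs Q) = 1
max payoff 5 at {C}

argmax u_1 = {C}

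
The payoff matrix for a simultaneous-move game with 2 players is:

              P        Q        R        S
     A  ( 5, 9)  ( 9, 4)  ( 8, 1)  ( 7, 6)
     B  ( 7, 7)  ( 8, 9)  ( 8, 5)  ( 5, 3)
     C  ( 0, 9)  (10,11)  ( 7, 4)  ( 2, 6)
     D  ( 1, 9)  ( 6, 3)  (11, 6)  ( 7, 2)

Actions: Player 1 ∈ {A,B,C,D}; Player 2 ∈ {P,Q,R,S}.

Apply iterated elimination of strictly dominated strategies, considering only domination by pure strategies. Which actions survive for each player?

P2 drop R (P beats it: A:9>1 B:7>5 C:9>4 D:9>6)
P2 drop S (P beats it: A:9>6 B:7>3 C:9>6 D:9>2)
P1 drop D (A beats it: P:5>1 Q:9>6)
P1→{A,B,C} P2→{P,Q}

Remaining: P1:{A,B,C} P2:{P,Q}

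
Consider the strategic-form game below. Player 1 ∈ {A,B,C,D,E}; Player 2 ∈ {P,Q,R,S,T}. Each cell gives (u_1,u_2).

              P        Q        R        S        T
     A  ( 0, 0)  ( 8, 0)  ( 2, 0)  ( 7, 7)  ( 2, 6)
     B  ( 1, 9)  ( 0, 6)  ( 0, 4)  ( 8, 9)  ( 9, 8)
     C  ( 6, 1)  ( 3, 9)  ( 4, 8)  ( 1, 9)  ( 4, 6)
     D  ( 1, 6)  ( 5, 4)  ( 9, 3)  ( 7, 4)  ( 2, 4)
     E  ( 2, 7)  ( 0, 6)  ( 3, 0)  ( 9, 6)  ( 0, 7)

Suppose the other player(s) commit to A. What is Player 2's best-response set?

BR_2 = {S}

u_2(P vs A) = 0
u_2(Q vs A) = 0
u_2(R vs A) = 0
u_2(S vs A) = 7
u_2(T vs A) = 6
max payoff 7 at {S}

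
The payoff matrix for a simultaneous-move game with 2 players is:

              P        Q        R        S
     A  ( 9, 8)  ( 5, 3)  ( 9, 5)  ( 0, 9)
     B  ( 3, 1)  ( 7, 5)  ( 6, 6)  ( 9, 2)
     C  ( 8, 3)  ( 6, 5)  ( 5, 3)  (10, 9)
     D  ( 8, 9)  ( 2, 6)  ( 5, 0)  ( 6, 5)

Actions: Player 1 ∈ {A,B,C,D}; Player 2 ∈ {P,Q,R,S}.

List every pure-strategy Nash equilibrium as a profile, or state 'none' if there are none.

NE set: (C,S)

(A,P): not NE [P2→S gives 9>8]
(A,Q): not NE [P1→B gives 7>5; P2→S gives 9>3]
(A,R): not NE [P2→S gives 9>5]
(A,S): not NE [P1→C gives 10>0]
(B,P): not NE [P1→A gives 9>3; P2→R gives 6>1]
(B,Q): not NE [P2→R gives 6>5]
(B,R): not NE [P1→A gives 9>6]
(B,S): not NE [P1→C gives 10>9; P2→R gives 6>2]
(C,P): not NE [P1→A gives 9>8; P2→S gives 9>3]
(C,Q): not NE [P1→B gives 7>6; P2→S gives 9>5]
(C,R): not NE [P1→A gives 9>5; P2→S gives 9>3]
(C,S): NE
(D,P): not NE [P1→A gives 9>8]
(D,Q): not NE [P1→B gives 7>2; P2→P gives 9>6]
(D,R): not NE [P1→A gives 9>5; P2→P gives 9>0]
(D,S): not NE [P1→C gives 10>6; P2→P gives 9>5]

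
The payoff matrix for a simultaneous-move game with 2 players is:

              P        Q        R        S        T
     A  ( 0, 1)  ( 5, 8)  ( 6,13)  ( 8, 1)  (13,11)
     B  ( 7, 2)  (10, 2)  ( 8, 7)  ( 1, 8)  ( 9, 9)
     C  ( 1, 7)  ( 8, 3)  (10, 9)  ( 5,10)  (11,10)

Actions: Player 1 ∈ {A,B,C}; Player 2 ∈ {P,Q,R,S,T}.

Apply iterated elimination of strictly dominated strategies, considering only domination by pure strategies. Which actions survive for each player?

IESDS → P1:{A,C} P2:{R,S,T}

P2 drop P (R beats it: A:13>1 B:7>2 C:9>7)
P2 drop Q (R beats it: A:13>8 B:7>2 C:9>3)
P1 drop B (C beats it: R:10>8 S:5>1 T:11>9)
P1→{A,C} P2→{R,S,T}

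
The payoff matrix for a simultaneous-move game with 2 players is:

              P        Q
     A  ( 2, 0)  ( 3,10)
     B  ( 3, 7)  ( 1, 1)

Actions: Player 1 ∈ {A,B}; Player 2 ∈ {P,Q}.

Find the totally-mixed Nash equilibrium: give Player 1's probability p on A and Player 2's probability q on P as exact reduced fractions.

p=3/8, q=2/3

P1 indiff ⇒ q·2+(1-q)·3 = q·3+(1-q)·1 ⇒ q(-1) = (1-q)(-2) ⇒ q = 2/3
P2 indiff ⇒ p·0+(1-p)·7 = p·10+(1-p)·1 ⇒ p(-10) = (1-p)(-6) ⇒ p = 3/8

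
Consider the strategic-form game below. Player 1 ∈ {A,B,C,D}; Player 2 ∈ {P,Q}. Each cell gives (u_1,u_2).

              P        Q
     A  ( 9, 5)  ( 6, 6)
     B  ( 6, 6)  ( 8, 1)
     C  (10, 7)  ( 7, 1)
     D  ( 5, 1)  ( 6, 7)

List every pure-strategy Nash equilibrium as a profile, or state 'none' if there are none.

PSNE = {(C,P)}

(A,P): not NE [P1→C gives 10>9; P2→Q gives 6>5]
(A,Q): not NE [P1→B gives 8>6]
(B,P): not NE [P1→C gives 10>6]
(B,Q): not NE [P2→P gives 6>1]
(C,P): NE
(C,Q): not NE [P1→B gives 8>7; P2→P gives 7>1]
(D,P): not NE [P1→C gives 10>5; P2→Q gives 7>1]
(D,Q): not NE [P1→B gives 8>6]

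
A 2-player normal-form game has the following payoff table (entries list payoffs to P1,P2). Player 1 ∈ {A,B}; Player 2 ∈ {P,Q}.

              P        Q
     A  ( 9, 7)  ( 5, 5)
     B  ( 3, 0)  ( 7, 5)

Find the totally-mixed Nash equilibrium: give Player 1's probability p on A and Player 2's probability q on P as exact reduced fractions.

P1 indiff ⇒ q·9+(1-q)·5 = q·3+(1-q)·7 ⇒ q(6) = (1-q)(2) ⇒ q = 1/4
P2 indiff ⇒ p·7+(1-p)·0 = p·5+(1-p)·5 ⇒ p(2) = (1-p)(5) ⇒ p = 5/7

p=5/7, q=1/4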